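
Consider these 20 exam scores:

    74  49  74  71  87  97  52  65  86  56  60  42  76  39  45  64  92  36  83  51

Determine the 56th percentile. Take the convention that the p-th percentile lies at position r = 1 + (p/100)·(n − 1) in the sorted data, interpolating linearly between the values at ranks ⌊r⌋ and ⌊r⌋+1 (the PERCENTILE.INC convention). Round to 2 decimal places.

Sorted: 36, 39, 42, 45, 49, 51, 52, 56, 60, 64, 65, 71, 74, 74, 76, 83, 86, 87, 92, 97.
n = 20.
r = 1 + (56/100)·(20 − 1) = 1 + 10.64 = 11.64.
Rank 11 is 65 and rank 12 is 71.
Interpolate: 65 + 0.64·(71 − 65) = 65 + 0.64·6 = 68.84.

68.84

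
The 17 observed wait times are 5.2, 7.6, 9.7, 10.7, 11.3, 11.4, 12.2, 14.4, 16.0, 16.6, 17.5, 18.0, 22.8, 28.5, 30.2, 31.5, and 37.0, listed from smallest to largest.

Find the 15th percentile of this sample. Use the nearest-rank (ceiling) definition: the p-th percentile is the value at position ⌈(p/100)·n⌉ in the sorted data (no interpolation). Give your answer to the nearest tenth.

n = 17.
Position = ⌈15/100 · 17⌉ = ⌈2.55⌉ = 3.
The value at rank 3 is 9.7.

9.7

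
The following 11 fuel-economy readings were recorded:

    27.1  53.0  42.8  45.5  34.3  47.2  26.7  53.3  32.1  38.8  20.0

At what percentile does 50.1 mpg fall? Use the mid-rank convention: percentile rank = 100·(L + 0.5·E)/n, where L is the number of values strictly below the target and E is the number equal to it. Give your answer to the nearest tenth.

81.8

Sorted: 20.0, 26.7, 27.1, 32.1, 34.3, 38.8, 42.8, 45.5, 47.2, 53.0, 53.3.
Count below 50.1: L = 9; count equal: E = 0; n = 11.
Percentile rank = 100·(9 + 0.5·0)/11 = 100·9/11 = 81.82.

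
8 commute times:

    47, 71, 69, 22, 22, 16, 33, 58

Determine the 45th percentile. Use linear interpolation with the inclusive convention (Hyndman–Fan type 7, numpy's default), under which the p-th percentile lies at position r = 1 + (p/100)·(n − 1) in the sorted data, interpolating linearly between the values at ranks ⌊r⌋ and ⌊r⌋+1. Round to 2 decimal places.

Sorted: 16, 22, 22, 33, 47, 58, 69, 71.
n = 8.
r = 1 + (45/100)·(8 − 1) = 1 + 3.15 = 4.15.
Rank 4 is 33 and rank 5 is 47.
Interpolate: 33 + 0.15·(47 − 33) = 33 + 0.15·14 = 35.1.

35.10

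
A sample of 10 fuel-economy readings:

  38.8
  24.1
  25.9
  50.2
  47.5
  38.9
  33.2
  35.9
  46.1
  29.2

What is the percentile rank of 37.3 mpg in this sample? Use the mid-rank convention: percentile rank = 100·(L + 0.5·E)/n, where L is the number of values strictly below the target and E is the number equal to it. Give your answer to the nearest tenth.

Sorted: 24.1, 25.9, 29.2, 33.2, 35.9, 38.8, 38.9, 46.1, 47.5, 50.2.
Count below 37.3: L = 5; count equal: E = 0; n = 10.
Percentile rank = 100·(5 + 0.5·0)/10 = 100·5/10 = 50.

50.0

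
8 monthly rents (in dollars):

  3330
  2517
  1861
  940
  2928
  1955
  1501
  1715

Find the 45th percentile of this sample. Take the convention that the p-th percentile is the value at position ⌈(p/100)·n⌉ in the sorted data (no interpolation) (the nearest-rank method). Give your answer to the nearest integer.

Sorted: 940, 1501, 1715, 1861, 1955, 2517, 2928, 3330.
n = 8.
Position = ⌈45/100 · 8⌉ = ⌈3.6⌉ = 4.
The value at rank 4 is 1861.

1861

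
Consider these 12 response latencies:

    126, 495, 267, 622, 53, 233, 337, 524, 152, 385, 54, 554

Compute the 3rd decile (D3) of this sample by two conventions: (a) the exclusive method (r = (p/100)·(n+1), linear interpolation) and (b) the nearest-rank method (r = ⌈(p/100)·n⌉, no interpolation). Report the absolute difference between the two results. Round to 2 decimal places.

2.60

Sorted: 53, 54, 126, 152, 233, 267, 337, 385, 495, 524, 554, 622.
n = 12.
(a) r = 3.9; between ranks 3 (126) and 4 (152): 149.4.
(b) the nearest-rank method: rank 4 → 152.
|149.4 − 152| = 2.6.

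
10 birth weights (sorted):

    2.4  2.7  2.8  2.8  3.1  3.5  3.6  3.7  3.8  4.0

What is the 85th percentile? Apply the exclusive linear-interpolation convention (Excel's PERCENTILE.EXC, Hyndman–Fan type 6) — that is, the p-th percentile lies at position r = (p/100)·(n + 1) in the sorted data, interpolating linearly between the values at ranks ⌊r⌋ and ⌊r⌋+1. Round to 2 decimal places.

n = 10.
r = (85/100)·(10 + 1) = 9.35.
Rank 9 is 3.8 and rank 10 is 4.0.
Interpolate: 3.8 + 0.35·(4.0 − 3.8) = 3.8 + 0.35·0.2 = 3.87.

3.87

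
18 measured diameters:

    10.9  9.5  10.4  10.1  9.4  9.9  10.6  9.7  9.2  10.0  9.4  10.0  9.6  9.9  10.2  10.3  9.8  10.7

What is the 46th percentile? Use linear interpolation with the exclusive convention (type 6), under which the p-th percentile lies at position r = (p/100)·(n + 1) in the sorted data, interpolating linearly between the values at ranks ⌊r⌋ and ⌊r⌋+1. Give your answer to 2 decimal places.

Sorted: 9.2, 9.4, 9.4, 9.5, 9.6, 9.7, 9.8, 9.9, 9.9, 10.0, 10.0, 10.1, 10.2, 10.3, 10.4, 10.6, 10.7, 10.9.
n = 18.
r = (46/100)·(18 + 1) = 8.74.
Rank 8 is 9.9 and rank 9 is 9.9.
Interpolate: 9.9 + 0.74·(9.9 − 9.9) = 9.9 + 0.74·0 = 9.9.

9.90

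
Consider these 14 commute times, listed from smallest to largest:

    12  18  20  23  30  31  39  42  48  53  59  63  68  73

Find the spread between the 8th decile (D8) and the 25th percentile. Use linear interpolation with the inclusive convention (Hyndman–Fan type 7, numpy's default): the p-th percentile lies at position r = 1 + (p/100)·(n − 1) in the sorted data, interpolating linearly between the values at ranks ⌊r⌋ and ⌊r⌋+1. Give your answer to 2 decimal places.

n = 14.
P25: r = 4.25; ranks 4–5 are 23, 30; interpolating gives 24.75.
P80: r = 11.4; ranks 11–12 are 59, 63; interpolating gives 60.6.
Difference: 60.6 − 24.75 = 35.85.

35.85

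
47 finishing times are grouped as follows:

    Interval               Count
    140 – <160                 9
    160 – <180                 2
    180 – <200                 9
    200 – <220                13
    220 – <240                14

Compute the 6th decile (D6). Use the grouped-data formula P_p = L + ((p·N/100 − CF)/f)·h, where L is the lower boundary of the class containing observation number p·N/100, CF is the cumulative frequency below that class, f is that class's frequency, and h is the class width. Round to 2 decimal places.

212.62

N = 47; target position k = 60/100 · 47 = 28.2.
Cumulative frequencies: 9, 11, 20, 33, 47.
Observation 28.2 falls in the class 200 – <220.
L = 200, CF = 20, f = 13, h = 20.
P60 = 200 + ((28.2 − 20)/13)·20 = 200 + 12.6154 = 212.615.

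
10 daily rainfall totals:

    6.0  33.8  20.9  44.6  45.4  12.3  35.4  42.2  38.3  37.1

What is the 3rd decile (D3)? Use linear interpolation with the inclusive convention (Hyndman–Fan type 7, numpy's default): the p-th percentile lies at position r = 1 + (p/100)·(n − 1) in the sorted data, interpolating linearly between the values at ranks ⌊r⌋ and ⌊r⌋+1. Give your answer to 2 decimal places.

29.93

Sorted: 6.0, 12.3, 20.9, 33.8, 35.4, 37.1, 38.3, 42.2, 44.6, 45.4.
n = 10.
r = 1 + (30/100)·(10 − 1) = 1 + 2.7 = 3.7.
Rank 3 is 20.9 and rank 4 is 33.8.
Interpolate: 20.9 + 0.7·(33.8 − 20.9) = 20.9 + 0.7·12.9 = 29.93.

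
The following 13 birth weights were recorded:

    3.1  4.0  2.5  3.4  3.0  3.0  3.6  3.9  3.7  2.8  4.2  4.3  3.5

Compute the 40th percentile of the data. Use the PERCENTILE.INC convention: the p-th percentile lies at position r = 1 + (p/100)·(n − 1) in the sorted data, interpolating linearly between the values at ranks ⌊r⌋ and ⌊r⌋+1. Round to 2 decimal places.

3.34

Sorted: 2.5, 2.8, 3.0, 3.0, 3.1, 3.4, 3.5, 3.6, 3.7, 3.9, 4.0, 4.2, 4.3.
n = 13.
r = 1 + (40/100)·(13 − 1) = 1 + 4.8 = 5.8.
Rank 5 is 3.1 and rank 6 is 3.4.
Interpolate: 3.1 + 0.8·(3.4 − 3.1) = 3.1 + 0.8·0.3 = 3.34.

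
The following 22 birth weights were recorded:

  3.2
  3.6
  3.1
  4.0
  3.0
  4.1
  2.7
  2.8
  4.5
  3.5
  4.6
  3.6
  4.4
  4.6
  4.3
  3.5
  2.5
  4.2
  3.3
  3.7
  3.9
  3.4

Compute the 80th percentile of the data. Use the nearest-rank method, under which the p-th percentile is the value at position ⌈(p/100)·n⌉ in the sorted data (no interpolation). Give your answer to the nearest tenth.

4.3

Sorted: 2.5, 2.7, 2.8, 3.0, 3.1, 3.2, 3.3, 3.4, 3.5, 3.5, 3.6, 3.6, 3.7, 3.9, 4.0, 4.1, 4.2, 4.3, 4.4, 4.5, 4.6, 4.6.
n = 22.
Position = ⌈80/100 · 22⌉ = ⌈17.6⌉ = 18.
The value at rank 18 is 4.3.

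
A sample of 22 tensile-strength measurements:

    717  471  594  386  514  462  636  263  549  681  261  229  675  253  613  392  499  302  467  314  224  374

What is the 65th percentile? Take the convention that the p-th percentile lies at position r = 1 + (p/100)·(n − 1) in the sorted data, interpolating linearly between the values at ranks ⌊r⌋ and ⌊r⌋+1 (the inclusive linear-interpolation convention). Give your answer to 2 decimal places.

Sorted: 224, 229, 253, 261, 263, 302, 314, 374, 386, 392, 462, 467, 471, 499, 514, 549, 594, 613, 636, 675, 681, 717.
n = 22.
r = 1 + (65/100)·(22 − 1) = 1 + 13.65 = 14.65.
Rank 14 is 499 and rank 15 is 514.
Interpolate: 499 + 0.65·(514 − 499) = 499 + 0.65·15 = 508.75.

508.75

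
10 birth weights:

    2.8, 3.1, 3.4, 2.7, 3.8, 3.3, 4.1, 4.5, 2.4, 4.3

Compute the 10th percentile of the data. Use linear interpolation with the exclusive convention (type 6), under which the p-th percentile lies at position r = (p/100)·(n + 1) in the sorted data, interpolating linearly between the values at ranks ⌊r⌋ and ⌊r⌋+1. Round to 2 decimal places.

Sorted: 2.4, 2.7, 2.8, 3.1, 3.3, 3.4, 3.8, 4.1, 4.3, 4.5.
n = 10.
r = (10/100)·(10 + 1) = 1.1.
Rank 1 is 2.4 and rank 2 is 2.7.
Interpolate: 2.4 + 0.1·(2.7 − 2.4) = 2.4 + 0.1·0.3 = 2.43.

2.43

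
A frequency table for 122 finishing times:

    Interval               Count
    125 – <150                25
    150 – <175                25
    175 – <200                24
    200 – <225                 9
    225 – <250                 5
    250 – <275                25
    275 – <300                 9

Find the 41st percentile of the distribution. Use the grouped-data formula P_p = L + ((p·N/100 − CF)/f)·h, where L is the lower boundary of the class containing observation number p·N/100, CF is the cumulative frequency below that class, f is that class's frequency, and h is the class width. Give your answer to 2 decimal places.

N = 122; target position k = 41/100 · 122 = 50.02.
Cumulative frequencies: 25, 50, 74, 83, 88, 113, 122.
Observation 50.02 falls in the class 175 – <200.
L = 175, CF = 50, f = 24, h = 25.
P41 = 175 + ((50.02 − 50)/24)·25 = 175 + 0.0208333 = 175.021.

175.02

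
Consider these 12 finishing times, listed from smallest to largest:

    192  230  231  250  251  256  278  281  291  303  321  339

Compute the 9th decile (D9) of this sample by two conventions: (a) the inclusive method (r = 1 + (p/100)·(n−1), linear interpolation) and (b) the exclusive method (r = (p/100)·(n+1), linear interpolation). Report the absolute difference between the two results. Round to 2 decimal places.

n = 12.
(a) r = 10.9; between ranks 10 (303) and 11 (321): 319.2.
(b) r = 11.7; between ranks 11 (321) and 12 (339): 333.6.
|319.2 − 333.6| = 14.4.

14.40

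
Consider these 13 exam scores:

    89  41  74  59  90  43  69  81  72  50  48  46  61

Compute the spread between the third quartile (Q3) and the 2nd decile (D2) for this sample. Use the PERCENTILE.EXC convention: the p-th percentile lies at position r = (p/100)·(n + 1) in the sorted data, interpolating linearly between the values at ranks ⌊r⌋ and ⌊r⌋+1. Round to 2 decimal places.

32.10

Sorted: 41, 43, 46, 48, 50, 59, 61, 69, 72, 74, 81, 89, 90.
n = 13.
P20: r = 2.8; ranks 2–3 are 43, 46; interpolating gives 45.4.
P75: r = 10.5; ranks 10–11 are 74, 81; interpolating gives 77.5.
Difference: 77.5 − 45.4 = 32.1.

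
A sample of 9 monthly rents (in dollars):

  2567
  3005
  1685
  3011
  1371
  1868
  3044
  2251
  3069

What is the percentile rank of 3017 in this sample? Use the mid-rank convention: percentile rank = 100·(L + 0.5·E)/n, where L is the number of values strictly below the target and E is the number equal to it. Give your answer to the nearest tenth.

Sorted: 1371, 1685, 1868, 2251, 2567, 3005, 3011, 3044, 3069.
Count below 3017: L = 7; count equal: E = 0; n = 9.
Percentile rank = 100·(7 + 0.5·0)/9 = 100·7/9 = 77.78.

77.8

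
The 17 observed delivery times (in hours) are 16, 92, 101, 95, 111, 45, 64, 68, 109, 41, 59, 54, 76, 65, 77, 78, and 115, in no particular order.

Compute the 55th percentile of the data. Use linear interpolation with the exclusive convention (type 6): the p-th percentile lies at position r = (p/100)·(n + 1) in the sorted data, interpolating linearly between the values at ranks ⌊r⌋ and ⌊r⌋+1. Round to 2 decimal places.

Sorted: 16, 41, 45, 54, 59, 64, 65, 68, 76, 77, 78, 92, 95, 101, 109, 111, 115.
n = 17.
r = (55/100)·(17 + 1) = 9.9.
Rank 9 is 76 and rank 10 is 77.
Interpolate: 76 + 0.9·(77 − 76) = 76 + 0.9·1 = 76.9.

76.90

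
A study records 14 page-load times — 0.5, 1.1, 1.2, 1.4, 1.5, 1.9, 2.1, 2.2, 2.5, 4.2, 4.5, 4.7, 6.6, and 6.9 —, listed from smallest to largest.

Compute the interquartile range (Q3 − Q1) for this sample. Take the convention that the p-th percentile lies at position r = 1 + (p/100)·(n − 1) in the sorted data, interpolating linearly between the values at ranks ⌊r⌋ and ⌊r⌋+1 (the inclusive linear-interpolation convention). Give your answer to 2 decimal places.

n = 14.
P25: r = 4.25; ranks 4–5 are 1.4, 1.5; interpolating gives 1.425.
P75: r = 10.75; ranks 10–11 are 4.2, 4.5; interpolating gives 4.425.
Difference: 4.425 − 1.425 = 3.

3.00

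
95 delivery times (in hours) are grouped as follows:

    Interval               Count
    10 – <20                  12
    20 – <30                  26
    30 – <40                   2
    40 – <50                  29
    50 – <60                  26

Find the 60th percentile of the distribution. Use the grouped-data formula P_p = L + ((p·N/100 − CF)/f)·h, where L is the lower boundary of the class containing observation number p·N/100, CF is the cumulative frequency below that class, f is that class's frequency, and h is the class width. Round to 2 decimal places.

N = 95; target position k = 60/100 · 95 = 57.
Cumulative frequencies: 12, 38, 40, 69, 95.
Observation 57 falls in the class 40 – <50.
L = 40, CF = 40, f = 29, h = 10.
P60 = 40 + ((57 − 40)/29)·10 = 40 + 5.86207 = 45.8621.

45.86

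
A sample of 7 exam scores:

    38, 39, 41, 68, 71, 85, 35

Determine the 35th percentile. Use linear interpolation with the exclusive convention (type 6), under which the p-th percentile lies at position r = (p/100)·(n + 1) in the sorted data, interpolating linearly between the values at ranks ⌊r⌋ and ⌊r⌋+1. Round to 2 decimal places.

38.80

Sorted: 35, 38, 39, 41, 68, 71, 85.
n = 7.
r = (35/100)·(7 + 1) = 2.8.
Rank 2 is 38 and rank 3 is 39.
Interpolate: 38 + 0.8·(39 − 38) = 38 + 0.8·1 = 38.8.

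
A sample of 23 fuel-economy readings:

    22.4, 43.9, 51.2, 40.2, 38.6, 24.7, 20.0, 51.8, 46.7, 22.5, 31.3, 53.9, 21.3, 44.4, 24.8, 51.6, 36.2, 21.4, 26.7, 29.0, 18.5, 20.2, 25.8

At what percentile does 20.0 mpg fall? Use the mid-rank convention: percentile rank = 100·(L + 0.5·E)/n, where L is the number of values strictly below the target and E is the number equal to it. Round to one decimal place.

Sorted: 18.5, 20.0, 20.2, 21.3, 21.4, 22.4, 22.5, 24.7, 24.8, 25.8, 26.7, 29.0, 31.3, 36.2, 38.6, 40.2, 43.9, 44.4, 46.7, 51.2, 51.6, 51.8, 53.9.
Count below 20.0: L = 1; count equal: E = 1; n = 23.
Percentile rank = 100·(1 + 0.5·1)/23 = 100·1.5/23 = 6.522.

6.5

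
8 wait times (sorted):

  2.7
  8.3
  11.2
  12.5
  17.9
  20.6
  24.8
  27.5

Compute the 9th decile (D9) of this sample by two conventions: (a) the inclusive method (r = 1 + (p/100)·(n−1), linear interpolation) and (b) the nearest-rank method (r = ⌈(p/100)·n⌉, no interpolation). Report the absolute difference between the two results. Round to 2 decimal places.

1.89

n = 8.
(a) r = 7.3; between ranks 7 (24.8) and 8 (27.5): 25.61.
(b) the nearest-rank method: rank 8 → 27.5.
|25.61 − 27.5| = 1.89.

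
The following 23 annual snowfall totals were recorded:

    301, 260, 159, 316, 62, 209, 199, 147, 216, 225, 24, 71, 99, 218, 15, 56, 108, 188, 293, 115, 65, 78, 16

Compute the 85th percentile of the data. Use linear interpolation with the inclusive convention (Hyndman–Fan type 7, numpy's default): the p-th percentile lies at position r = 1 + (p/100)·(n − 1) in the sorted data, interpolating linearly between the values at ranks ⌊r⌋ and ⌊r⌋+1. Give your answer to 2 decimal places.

Sorted: 15, 16, 24, 56, 62, 65, 71, 78, 99, 108, 115, 147, 159, 188, 199, 209, 216, 218, 225, 260, 293, 301, 316.
n = 23.
r = 1 + (85/100)·(23 − 1) = 1 + 18.7 = 19.7.
Rank 19 is 225 and rank 20 is 260.
Interpolate: 225 + 0.7·(260 − 225) = 225 + 0.7·35 = 249.5.

249.50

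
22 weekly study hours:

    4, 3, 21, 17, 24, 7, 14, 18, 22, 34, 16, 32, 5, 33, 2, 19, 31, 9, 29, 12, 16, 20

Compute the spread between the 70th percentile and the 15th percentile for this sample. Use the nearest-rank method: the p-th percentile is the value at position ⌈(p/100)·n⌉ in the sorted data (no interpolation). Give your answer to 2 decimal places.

Sorted: 2, 3, 4, 5, 7, 9, 12, 14, 16, 16, 17, 18, 19, 20, 21, 22, 24, 29, 31, 32, 33, 34.
n = 22.
P15: rank ⌈15/100·22⌉ = 4 → 5.
P70: rank ⌈70/100·22⌉ = 16 → 22.
Difference: 22 − 5 = 17.

17.00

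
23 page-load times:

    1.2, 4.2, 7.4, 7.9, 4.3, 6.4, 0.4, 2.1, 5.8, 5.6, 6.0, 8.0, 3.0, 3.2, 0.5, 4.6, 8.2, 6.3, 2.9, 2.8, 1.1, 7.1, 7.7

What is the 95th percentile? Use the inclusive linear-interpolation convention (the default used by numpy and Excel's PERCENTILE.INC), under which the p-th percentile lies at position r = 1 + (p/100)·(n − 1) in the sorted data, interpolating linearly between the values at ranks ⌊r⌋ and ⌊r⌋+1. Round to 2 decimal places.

Sorted: 0.4, 0.5, 1.1, 1.2, 2.1, 2.8, 2.9, 3.0, 3.2, 4.2, 4.3, 4.6, 5.6, 5.8, 6.0, 6.3, 6.4, 7.1, 7.4, 7.7, 7.9, 8.0, 8.2.
n = 23.
r = 1 + (95/100)·(23 − 1) = 1 + 20.9 = 21.9.
Rank 21 is 7.9 and rank 22 is 8.0.
Interpolate: 7.9 + 0.9·(8.0 − 7.9) = 7.9 + 0.9·0.1 = 7.99.

7.99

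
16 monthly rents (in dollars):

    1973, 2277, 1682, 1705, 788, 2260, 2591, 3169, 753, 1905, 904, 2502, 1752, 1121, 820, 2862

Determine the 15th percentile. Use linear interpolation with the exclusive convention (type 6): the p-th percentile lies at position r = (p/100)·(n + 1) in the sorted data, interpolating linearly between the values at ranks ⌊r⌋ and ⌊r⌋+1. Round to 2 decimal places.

805.60

Sorted: 753, 788, 820, 904, 1121, 1682, 1705, 1752, 1905, 1973, 2260, 2277, 2502, 2591, 2862, 3169.
n = 16.
r = (15/100)·(16 + 1) = 2.55.
Rank 2 is 788 and rank 3 is 820.
Interpolate: 788 + 0.55·(820 − 788) = 788 + 0.55·32 = 805.6.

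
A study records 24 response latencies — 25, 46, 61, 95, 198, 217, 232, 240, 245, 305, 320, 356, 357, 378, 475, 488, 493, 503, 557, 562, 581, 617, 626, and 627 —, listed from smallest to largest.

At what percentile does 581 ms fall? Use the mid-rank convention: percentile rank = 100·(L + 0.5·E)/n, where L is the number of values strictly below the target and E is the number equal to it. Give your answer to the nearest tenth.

Count below 581: L = 20; count equal: E = 1; n = 24.
Percentile rank = 100·(20 + 0.5·1)/24 = 100·20.5/24 = 85.42.

85.4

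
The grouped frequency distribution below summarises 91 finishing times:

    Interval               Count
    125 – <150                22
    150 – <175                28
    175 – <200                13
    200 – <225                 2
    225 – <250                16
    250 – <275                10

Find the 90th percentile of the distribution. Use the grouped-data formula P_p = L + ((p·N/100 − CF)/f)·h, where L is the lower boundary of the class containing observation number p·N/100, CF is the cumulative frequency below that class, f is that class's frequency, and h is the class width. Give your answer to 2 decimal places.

N = 91; target position k = 90/100 · 91 = 81.9.
Cumulative frequencies: 22, 50, 63, 65, 81, 91.
Observation 81.9 falls in the class 250 – <275.
L = 250, CF = 81, f = 10, h = 25.
P90 = 250 + ((81.9 − 81)/10)·25 = 250 + 2.25 = 252.25.

252.25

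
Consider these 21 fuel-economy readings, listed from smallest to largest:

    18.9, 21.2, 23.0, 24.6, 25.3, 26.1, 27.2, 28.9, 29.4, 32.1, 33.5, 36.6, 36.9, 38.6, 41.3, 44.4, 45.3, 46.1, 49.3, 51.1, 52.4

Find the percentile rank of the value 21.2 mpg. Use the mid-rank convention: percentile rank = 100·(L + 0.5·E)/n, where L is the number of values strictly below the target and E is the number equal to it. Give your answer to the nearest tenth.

Count below 21.2: L = 1; count equal: E = 1; n = 21.
Percentile rank = 100·(1 + 0.5·1)/21 = 100·1.5/21 = 7.143.

7.1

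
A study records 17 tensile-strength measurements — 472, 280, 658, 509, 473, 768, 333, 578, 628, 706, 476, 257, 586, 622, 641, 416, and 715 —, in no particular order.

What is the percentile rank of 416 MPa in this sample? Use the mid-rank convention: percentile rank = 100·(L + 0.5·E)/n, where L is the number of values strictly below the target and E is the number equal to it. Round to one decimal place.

20.6

Sorted: 257, 280, 333, 416, 472, 473, 476, 509, 578, 586, 622, 628, 641, 658, 706, 715, 768.
Count below 416: L = 3; count equal: E = 1; n = 17.
Percentile rank = 100·(3 + 0.5·1)/17 = 100·3.5/17 = 20.59.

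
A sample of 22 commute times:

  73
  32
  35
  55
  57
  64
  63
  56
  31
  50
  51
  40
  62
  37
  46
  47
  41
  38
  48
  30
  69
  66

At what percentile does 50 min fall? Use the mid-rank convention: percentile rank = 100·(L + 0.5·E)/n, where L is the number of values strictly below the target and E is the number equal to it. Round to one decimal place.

Sorted: 30, 31, 32, 35, 37, 38, 40, 41, 46, 47, 48, 50, 51, 55, 56, 57, 62, 63, 64, 66, 69, 73.
Count below 50: L = 11; count equal: E = 1; n = 22.
Percentile rank = 100·(11 + 0.5·1)/22 = 100·11.5/22 = 52.27.

52.3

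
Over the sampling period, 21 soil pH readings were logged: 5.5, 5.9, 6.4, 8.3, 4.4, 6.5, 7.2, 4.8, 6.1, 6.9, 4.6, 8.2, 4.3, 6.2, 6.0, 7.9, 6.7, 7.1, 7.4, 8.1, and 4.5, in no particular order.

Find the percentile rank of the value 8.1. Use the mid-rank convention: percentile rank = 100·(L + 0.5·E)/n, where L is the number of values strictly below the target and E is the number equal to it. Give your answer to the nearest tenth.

88.1

Sorted: 4.3, 4.4, 4.5, 4.6, 4.8, 5.5, 5.9, 6.0, 6.1, 6.2, 6.4, 6.5, 6.7, 6.9, 7.1, 7.2, 7.4, 7.9, 8.1, 8.2, 8.3.
Count below 8.1: L = 18; count equal: E = 1; n = 21.
Percentile rank = 100·(18 + 0.5·1)/21 = 100·18.5/21 = 88.1.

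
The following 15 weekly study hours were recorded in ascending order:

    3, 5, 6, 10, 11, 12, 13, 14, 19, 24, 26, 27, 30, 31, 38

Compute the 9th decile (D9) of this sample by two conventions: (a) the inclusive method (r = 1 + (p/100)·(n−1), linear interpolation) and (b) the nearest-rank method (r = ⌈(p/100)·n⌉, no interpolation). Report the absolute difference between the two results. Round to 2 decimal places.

n = 15.
(a) r = 13.6; between ranks 13 (30) and 14 (31): 30.6.
(b) the nearest-rank method: rank 14 → 31.
|30.6 − 31| = 0.4.

0.40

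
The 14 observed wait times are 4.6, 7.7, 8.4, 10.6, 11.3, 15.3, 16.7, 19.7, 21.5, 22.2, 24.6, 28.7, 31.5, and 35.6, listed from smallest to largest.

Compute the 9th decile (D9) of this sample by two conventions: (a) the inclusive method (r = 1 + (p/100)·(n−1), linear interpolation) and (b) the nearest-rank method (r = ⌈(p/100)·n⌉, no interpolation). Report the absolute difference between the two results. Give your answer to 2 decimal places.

n = 14.
(a) r = 12.7; between ranks 12 (28.7) and 13 (31.5): 30.66.
(b) the nearest-rank method: rank 13 → 31.5.
|30.66 − 31.5| = 0.84.

0.84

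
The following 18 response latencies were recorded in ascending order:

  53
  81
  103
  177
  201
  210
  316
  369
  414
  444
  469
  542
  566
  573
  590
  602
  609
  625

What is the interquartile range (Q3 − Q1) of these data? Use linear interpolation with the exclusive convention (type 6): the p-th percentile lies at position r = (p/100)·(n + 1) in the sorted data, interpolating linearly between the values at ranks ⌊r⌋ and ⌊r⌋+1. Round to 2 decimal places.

382.25

n = 18.
P25: r = 4.75; ranks 4–5 are 177, 201; interpolating gives 195.
P75: r = 14.25; ranks 14–15 are 573, 590; interpolating gives 577.25.
Difference: 577.25 − 195 = 382.25.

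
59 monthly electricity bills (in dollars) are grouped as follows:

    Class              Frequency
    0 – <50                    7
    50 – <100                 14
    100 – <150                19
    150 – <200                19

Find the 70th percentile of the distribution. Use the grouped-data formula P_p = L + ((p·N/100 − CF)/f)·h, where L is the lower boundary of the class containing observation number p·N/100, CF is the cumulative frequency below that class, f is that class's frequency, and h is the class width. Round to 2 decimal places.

N = 59; target position k = 70/100 · 59 = 41.3.
Cumulative frequencies: 7, 21, 40, 59.
Observation 41.3 falls in the class 150 – <200.
L = 150, CF = 40, f = 19, h = 50.
P70 = 150 + ((41.3 − 40)/19)·50 = 150 + 3.42105 = 153.421.

153.42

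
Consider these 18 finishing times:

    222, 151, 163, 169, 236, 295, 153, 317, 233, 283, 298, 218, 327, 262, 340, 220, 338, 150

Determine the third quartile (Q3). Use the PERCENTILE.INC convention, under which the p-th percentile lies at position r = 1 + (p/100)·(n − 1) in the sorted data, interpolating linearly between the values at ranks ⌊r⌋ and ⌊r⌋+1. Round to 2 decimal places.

Sorted: 150, 151, 153, 163, 169, 218, 220, 222, 233, 236, 262, 283, 295, 298, 317, 327, 338, 340.
n = 18.
r = 1 + (75/100)·(18 − 1) = 1 + 12.75 = 13.75.
Rank 13 is 295 and rank 14 is 298.
Interpolate: 295 + 0.75·(298 − 295) = 295 + 0.75·3 = 297.25.

297.25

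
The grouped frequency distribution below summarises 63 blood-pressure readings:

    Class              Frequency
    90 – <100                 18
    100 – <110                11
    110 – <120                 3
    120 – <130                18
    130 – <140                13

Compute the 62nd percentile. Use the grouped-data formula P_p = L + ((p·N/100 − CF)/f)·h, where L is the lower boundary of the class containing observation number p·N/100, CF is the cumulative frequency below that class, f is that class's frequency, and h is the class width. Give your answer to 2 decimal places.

123.92

N = 63; target position k = 62/100 · 63 = 39.06.
Cumulative frequencies: 18, 29, 32, 50, 63.
Observation 39.06 falls in the class 120 – <130.
L = 120, CF = 32, f = 18, h = 10.
P62 = 120 + ((39.06 − 32)/18)·10 = 120 + 3.92222 = 123.922.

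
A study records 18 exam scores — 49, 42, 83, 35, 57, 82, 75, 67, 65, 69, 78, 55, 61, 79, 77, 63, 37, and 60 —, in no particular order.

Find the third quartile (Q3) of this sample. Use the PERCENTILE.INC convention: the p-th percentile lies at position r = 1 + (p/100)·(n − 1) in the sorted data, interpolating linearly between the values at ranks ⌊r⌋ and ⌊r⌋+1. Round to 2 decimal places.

76.50

Sorted: 35, 37, 42, 49, 55, 57, 60, 61, 63, 65, 67, 69, 75, 77, 78, 79, 82, 83.
n = 18.
r = 1 + (75/100)·(18 − 1) = 1 + 12.75 = 13.75.
Rank 13 is 75 and rank 14 is 77.
Interpolate: 75 + 0.75·(77 − 75) = 75 + 0.75·2 = 76.5.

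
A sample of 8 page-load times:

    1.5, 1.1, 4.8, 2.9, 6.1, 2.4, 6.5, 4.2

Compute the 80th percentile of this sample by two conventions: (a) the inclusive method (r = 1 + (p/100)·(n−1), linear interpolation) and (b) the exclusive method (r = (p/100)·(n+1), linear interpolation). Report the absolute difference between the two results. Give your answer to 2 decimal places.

0.60

Sorted: 1.1, 1.5, 2.4, 2.9, 4.2, 4.8, 6.1, 6.5.
n = 8.
(a) r = 6.6; between ranks 6 (4.8) and 7 (6.1): 5.58.
(b) r = 7.2; between ranks 7 (6.1) and 8 (6.5): 6.18.
|5.58 − 6.18| = 0.6.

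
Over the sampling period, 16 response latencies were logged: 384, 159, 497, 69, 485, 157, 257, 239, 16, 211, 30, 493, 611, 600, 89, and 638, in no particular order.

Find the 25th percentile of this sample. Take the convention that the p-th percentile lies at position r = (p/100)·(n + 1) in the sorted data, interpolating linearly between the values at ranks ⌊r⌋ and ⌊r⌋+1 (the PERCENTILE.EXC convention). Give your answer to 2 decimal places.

106.00

Sorted: 16, 30, 69, 89, 157, 159, 211, 239, 257, 384, 485, 493, 497, 600, 611, 638.
n = 16.
r = (25/100)·(16 + 1) = 4.25.
Rank 4 is 89 and rank 5 is 157.
Interpolate: 89 + 0.25·(157 − 89) = 89 + 0.25·68 = 106.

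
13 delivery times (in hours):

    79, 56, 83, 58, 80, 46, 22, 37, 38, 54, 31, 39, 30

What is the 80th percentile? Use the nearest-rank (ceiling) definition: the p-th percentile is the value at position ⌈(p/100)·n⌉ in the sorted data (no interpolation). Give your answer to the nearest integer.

Sorted: 22, 30, 31, 37, 38, 39, 46, 54, 56, 58, 79, 80, 83.
n = 13.
Position = ⌈80/100 · 13⌉ = ⌈10.4⌉ = 11.
The value at rank 11 is 79.

79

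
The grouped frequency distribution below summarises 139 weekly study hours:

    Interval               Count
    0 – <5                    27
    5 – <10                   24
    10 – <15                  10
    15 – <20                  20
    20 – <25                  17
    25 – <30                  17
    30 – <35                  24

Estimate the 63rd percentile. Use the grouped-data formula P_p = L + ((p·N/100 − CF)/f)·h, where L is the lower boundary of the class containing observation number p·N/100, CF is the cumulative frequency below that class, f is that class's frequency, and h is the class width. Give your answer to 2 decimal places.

21.93

N = 139; target position k = 63/100 · 139 = 87.57.
Cumulative frequencies: 27, 51, 61, 81, 98, 115, 139.
Observation 87.57 falls in the class 20 – <25.
L = 20, CF = 81, f = 17, h = 5.
P63 = 20 + ((87.57 − 81)/17)·5 = 20 + 1.93235 = 21.9324.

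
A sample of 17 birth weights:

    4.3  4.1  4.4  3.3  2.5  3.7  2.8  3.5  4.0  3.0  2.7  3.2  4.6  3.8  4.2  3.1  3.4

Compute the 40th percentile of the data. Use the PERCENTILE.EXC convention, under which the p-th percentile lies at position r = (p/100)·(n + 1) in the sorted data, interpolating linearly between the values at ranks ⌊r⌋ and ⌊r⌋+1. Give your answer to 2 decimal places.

Sorted: 2.5, 2.7, 2.8, 3.0, 3.1, 3.2, 3.3, 3.4, 3.5, 3.7, 3.8, 4.0, 4.1, 4.2, 4.3, 4.4, 4.6.
n = 17.
r = (40/100)·(17 + 1) = 7.2.
Rank 7 is 3.3 and rank 8 is 3.4.
Interpolate: 3.3 + 0.2·(3.4 − 3.3) = 3.3 + 0.2·0.1 = 3.32.

3.32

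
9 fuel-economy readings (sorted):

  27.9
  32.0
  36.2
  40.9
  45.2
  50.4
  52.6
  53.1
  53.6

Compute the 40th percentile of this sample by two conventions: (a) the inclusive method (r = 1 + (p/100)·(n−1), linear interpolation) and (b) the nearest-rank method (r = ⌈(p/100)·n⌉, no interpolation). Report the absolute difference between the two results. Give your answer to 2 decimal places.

0.86

n = 9.
(a) r = 4.2; between ranks 4 (40.9) and 5 (45.2): 41.76.
(b) the nearest-rank method: rank 4 → 40.9.
|41.76 − 40.9| = 0.86.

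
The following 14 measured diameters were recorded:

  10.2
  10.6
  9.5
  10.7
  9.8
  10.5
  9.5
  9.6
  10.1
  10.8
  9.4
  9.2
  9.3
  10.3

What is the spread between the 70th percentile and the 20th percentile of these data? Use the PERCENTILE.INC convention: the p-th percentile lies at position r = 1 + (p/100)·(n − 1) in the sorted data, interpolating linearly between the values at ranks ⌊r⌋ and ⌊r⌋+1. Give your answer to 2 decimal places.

Sorted: 9.2, 9.3, 9.4, 9.5, 9.5, 9.6, 9.8, 10.1, 10.2, 10.3, 10.5, 10.6, 10.7, 10.8.
n = 14.
P20: r = 3.6; ranks 3–4 are 9.4, 9.5; interpolating gives 9.46.
P70: r = 10.1; ranks 10–11 are 10.3, 10.5; interpolating gives 10.32.
Difference: 10.32 − 9.46 = 0.86.

0.86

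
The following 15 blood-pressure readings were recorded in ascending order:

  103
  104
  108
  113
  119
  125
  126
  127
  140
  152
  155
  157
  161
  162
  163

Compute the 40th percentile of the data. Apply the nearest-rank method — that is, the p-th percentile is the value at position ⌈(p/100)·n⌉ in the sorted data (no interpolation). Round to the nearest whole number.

125

n = 15.
Position = ⌈40/100 · 15⌉ = ⌈6⌉ = 6.
The value at rank 6 is 125.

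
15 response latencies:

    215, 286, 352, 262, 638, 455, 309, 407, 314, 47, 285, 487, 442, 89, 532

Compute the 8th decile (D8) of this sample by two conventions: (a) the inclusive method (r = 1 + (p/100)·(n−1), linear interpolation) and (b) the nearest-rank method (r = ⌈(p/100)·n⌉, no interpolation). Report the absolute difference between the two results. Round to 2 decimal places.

Sorted: 47, 89, 215, 262, 285, 286, 309, 314, 352, 407, 442, 455, 487, 532, 638.
n = 15.
(a) r = 12.2; between ranks 12 (455) and 13 (487): 461.4.
(b) the nearest-rank method: rank 12 → 455.
|461.4 − 455| = 6.4.

6.40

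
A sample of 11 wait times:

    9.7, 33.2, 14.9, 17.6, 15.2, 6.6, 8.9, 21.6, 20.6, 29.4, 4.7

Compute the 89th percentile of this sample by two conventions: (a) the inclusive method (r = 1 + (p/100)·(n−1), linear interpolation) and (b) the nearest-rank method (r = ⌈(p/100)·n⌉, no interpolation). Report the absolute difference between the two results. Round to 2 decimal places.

Sorted: 4.7, 6.6, 8.9, 9.7, 14.9, 15.2, 17.6, 20.6, 21.6, 29.4, 33.2.
n = 11.
(a) r = 9.9; between ranks 9 (21.6) and 10 (29.4): 28.62.
(b) the nearest-rank method: rank 10 → 29.4.
|28.62 − 29.4| = 0.78.

0.78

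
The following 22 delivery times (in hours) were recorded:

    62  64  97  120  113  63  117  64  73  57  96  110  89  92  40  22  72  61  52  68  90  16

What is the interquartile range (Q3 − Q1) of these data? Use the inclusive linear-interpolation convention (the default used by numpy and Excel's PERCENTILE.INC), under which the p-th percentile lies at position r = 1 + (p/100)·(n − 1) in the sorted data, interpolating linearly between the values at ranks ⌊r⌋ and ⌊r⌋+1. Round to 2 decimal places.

33.75

Sorted: 16, 22, 40, 52, 57, 61, 62, 63, 64, 64, 68, 72, 73, 89, 90, 92, 96, 97, 110, 113, 117, 120.
n = 22.
P25: r = 6.25; ranks 6–7 are 61, 62; interpolating gives 61.25.
P75: r = 16.75; ranks 16–17 are 92, 96; interpolating gives 95.
Difference: 95 − 61.25 = 33.75.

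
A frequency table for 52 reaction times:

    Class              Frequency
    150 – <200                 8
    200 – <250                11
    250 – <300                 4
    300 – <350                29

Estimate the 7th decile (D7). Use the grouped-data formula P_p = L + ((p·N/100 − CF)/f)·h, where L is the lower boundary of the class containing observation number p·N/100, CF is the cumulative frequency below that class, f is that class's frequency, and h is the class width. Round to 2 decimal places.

323.10

N = 52; target position k = 70/100 · 52 = 36.4.
Cumulative frequencies: 8, 19, 23, 52.
Observation 36.4 falls in the class 300 – <350.
L = 300, CF = 23, f = 29, h = 50.
P70 = 300 + ((36.4 − 23)/29)·50 = 300 + 23.1034 = 323.103.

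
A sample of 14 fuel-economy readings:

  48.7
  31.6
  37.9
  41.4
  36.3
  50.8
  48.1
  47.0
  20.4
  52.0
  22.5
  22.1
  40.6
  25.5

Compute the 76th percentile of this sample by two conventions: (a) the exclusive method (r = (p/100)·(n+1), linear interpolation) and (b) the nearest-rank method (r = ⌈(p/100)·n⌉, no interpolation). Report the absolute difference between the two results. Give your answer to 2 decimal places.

0.24

Sorted: 20.4, 22.1, 22.5, 25.5, 31.6, 36.3, 37.9, 40.6, 41.4, 47.0, 48.1, 48.7, 50.8, 52.0.
n = 14.
(a) r = 11.4; between ranks 11 (48.1) and 12 (48.7): 48.34.
(b) the nearest-rank method: rank 11 → 48.1.
|48.34 − 48.1| = 0.24.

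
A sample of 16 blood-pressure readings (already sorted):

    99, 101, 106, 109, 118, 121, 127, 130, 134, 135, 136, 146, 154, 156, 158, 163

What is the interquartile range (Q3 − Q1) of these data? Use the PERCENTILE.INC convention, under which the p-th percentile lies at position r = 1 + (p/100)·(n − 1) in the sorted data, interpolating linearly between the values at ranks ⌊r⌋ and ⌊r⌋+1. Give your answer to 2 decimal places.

n = 16.
P25: r = 4.75; ranks 4–5 are 109, 118; interpolating gives 115.75.
P75: r = 12.25; ranks 12–13 are 146, 154; interpolating gives 148.
Difference: 148 − 115.75 = 32.25.

32.25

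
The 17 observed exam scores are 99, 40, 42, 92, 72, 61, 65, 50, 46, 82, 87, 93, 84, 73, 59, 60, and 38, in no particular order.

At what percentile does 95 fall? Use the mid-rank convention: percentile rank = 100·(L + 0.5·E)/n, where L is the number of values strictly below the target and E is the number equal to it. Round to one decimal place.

Sorted: 38, 40, 42, 46, 50, 59, 60, 61, 65, 72, 73, 82, 84, 87, 92, 93, 99.
Count below 95: L = 16; count equal: E = 0; n = 17.
Percentile rank = 100·(16 + 0.5·0)/17 = 100·16/17 = 94.12.

94.1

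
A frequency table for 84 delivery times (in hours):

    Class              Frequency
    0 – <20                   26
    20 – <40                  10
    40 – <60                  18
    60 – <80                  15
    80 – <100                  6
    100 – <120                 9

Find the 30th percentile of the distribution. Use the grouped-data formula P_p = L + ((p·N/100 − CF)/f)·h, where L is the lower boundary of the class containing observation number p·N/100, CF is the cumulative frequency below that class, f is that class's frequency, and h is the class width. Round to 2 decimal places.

N = 84; target position k = 30/100 · 84 = 25.2.
Cumulative frequencies: 26, 36, 54, 69, 75, 84.
Observation 25.2 falls in the class 0 – <20.
L = 0, CF = 0, f = 26, h = 20.
P30 = 0 + ((25.2 − 0)/26)·20 = 0 + 19.3846 = 19.3846.

19.38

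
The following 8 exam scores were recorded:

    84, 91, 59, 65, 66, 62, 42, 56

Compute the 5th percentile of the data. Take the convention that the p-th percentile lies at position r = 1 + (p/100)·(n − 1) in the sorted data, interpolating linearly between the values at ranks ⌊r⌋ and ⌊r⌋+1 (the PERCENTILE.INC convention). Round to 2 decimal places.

Sorted: 42, 56, 59, 62, 65, 66, 84, 91.
n = 8.
r = 1 + (5/100)·(8 − 1) = 1 + 0.35 = 1.35.
Rank 1 is 42 and rank 2 is 56.
Interpolate: 42 + 0.35·(56 − 42) = 42 + 0.35·14 = 46.9.

46.90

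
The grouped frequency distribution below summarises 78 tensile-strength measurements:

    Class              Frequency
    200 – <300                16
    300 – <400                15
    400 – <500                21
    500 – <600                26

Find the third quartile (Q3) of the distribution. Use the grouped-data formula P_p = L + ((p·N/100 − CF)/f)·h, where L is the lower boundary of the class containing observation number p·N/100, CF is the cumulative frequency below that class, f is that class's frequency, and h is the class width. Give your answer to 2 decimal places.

525.00

N = 78; target position k = 75/100 · 78 = 58.5.
Cumulative frequencies: 16, 31, 52, 78.
Observation 58.5 falls in the class 500 – <600.
L = 500, CF = 52, f = 26, h = 100.
P75 = 500 + ((58.5 − 52)/26)·100 = 500 + 25 = 525.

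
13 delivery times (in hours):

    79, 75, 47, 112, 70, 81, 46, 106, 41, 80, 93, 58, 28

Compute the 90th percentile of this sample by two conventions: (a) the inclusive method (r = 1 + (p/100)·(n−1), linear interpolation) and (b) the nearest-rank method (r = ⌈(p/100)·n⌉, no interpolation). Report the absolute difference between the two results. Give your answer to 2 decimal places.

Sorted: 28, 41, 46, 47, 58, 70, 75, 79, 80, 81, 93, 106, 112.
n = 13.
(a) r = 11.8; between ranks 11 (93) and 12 (106): 103.4.
(b) the nearest-rank method: rank 12 → 106.
|103.4 − 106| = 2.6.

2.60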